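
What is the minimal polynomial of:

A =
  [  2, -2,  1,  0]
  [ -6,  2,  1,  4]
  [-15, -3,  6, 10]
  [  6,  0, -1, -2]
x^3 - 6*x^2 + 12*x - 8

The characteristic polynomial is χ_A(x) = (x - 2)^4, so the eigenvalues are known. The minimal polynomial is
  m_A(x) = Π_λ (x − λ)^{k_λ}
where k_λ is the size of the *largest* Jordan block for λ (equivalently, the smallest k with (A − λI)^k v = 0 for every generalised eigenvector v of λ).

  λ = 2: largest Jordan block has size 3, contributing (x − 2)^3

So m_A(x) = (x - 2)^3 = x^3 - 6*x^2 + 12*x - 8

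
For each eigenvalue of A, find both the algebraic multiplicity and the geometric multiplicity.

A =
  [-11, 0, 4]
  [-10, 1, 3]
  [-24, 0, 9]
λ = -3: alg = 1, geom = 1; λ = 1: alg = 2, geom = 1

Step 1 — factor the characteristic polynomial to read off the algebraic multiplicities:
  χ_A(x) = (x - 1)^2*(x + 3)

Step 2 — compute geometric multiplicities via the rank-nullity identity g(λ) = n − rank(A − λI):
  rank(A − (-3)·I) = 2, so dim ker(A − (-3)·I) = n − 2 = 1
  rank(A − (1)·I) = 2, so dim ker(A − (1)·I) = n − 2 = 1

Summary:
  λ = -3: algebraic multiplicity = 1, geometric multiplicity = 1
  λ = 1: algebraic multiplicity = 2, geometric multiplicity = 1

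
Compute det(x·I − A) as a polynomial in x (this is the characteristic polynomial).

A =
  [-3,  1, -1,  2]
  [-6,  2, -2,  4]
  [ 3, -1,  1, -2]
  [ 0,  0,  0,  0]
x^4

Expanding det(x·I − A) (e.g. by cofactor expansion or by noting that A is similar to its Jordan form J, which has the same characteristic polynomial as A) gives
  χ_A(x) = x^4
which factors as x^4. The eigenvalues (with algebraic multiplicities) are λ = 0 with multiplicity 4.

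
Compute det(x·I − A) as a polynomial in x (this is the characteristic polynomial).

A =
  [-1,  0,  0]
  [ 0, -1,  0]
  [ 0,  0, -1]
x^3 + 3*x^2 + 3*x + 1

Expanding det(x·I − A) (e.g. by cofactor expansion or by noting that A is similar to its Jordan form J, which has the same characteristic polynomial as A) gives
  χ_A(x) = x^3 + 3*x^2 + 3*x + 1
which factors as (x + 1)^3. The eigenvalues (with algebraic multiplicities) are λ = -1 with multiplicity 3.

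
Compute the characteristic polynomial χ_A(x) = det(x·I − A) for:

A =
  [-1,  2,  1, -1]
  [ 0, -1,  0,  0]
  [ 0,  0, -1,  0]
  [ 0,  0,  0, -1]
x^4 + 4*x^3 + 6*x^2 + 4*x + 1

Expanding det(x·I − A) (e.g. by cofactor expansion or by noting that A is similar to its Jordan form J, which has the same characteristic polynomial as A) gives
  χ_A(x) = x^4 + 4*x^3 + 6*x^2 + 4*x + 1
which factors as (x + 1)^4. The eigenvalues (with algebraic multiplicities) are λ = -1 with multiplicity 4.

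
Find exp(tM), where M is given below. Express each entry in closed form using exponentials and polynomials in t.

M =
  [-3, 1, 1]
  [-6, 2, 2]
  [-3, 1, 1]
e^{tM} =
  [1 - 3*t, t, t]
  [-6*t, 2*t + 1, 2*t]
  [-3*t, t, t + 1]

Strategy: write M = P · J · P⁻¹ where J is a Jordan canonical form, so e^{tM} = P · e^{tJ} · P⁻¹, and e^{tJ} can be computed block-by-block.

M has Jordan form
J =
  [0, 1, 0]
  [0, 0, 0]
  [0, 0, 0]
(up to reordering of blocks).

Per-block formulas:
  For a 1×1 block at λ = 0: exp(t · [0]) = [e^(0t)].
  For a 2×2 Jordan block J_2(0): exp(t · J_2(0)) = e^(0t)·(I + t·N), where N is the 2×2 nilpotent shift.

After assembling e^{tJ} and conjugating by P, we get:

e^{tM} =
  [1 - 3*t, t, t]
  [-6*t, 2*t + 1, 2*t]
  [-3*t, t, t + 1]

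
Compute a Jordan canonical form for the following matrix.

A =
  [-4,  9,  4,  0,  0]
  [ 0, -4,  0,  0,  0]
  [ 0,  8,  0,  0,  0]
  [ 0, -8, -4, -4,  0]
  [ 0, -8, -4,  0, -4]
J_2(-4) ⊕ J_1(-4) ⊕ J_1(-4) ⊕ J_1(0)

The characteristic polynomial is
  det(x·I − A) = x^5 + 16*x^4 + 96*x^3 + 256*x^2 + 256*x = x*(x + 4)^4

Eigenvalues and multiplicities (the geometric multiplicity of λ is n − rank(A − λI), which equals the number of Jordan blocks for λ):
  λ = -4: algebraic multiplicity = 4, geometric multiplicity = 3
  λ = 0: algebraic multiplicity = 1, geometric multiplicity = 1

Determining the block sizes for each eigenvalue:
  λ = -4: 3 blocks summing to 4 forces exactly one block of size 2 and the rest size 1 → block sizes [2, 1, 1]
  λ = 0: one block (gm = 1), so the single block has size am = 1 → block sizes [1]

Assembling the blocks gives a Jordan form
J =
  [-4,  1,  0,  0, 0]
  [ 0, -4,  0,  0, 0]
  [ 0,  0, -4,  0, 0]
  [ 0,  0,  0, -4, 0]
  [ 0,  0,  0,  0, 0]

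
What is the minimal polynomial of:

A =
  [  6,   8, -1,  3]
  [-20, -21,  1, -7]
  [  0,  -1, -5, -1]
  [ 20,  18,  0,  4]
x^3 + 12*x^2 + 48*x + 64

The characteristic polynomial is χ_A(x) = (x + 4)^4, so the eigenvalues are known. The minimal polynomial is
  m_A(x) = Π_λ (x − λ)^{k_λ}
where k_λ is the size of the *largest* Jordan block for λ (equivalently, the smallest k with (A − λI)^k v = 0 for every generalised eigenvector v of λ).

  λ = -4: largest Jordan block has size 3, contributing (x + 4)^3

So m_A(x) = (x + 4)^3 = x^3 + 12*x^2 + 48*x + 64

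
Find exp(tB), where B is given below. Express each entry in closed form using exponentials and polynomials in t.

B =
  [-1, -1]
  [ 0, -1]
e^{tB} =
  [exp(-t), -t*exp(-t)]
  [0, exp(-t)]

Strategy: write B = P · J · P⁻¹ where J is a Jordan canonical form, so e^{tB} = P · e^{tJ} · P⁻¹, and e^{tJ} can be computed block-by-block.

B has Jordan form
J =
  [-1,  1]
  [ 0, -1]
(up to reordering of blocks).

Per-block formulas:
  For a 2×2 Jordan block J_2(-1): exp(t · J_2(-1)) = e^(-1t)·(I + t·N), where N is the 2×2 nilpotent shift.

After assembling e^{tJ} and conjugating by P, we get:

e^{tB} =
  [exp(-t), -t*exp(-t)]
  [0, exp(-t)]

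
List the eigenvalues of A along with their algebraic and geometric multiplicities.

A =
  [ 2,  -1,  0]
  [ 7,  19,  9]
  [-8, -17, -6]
λ = 3: alg = 1, geom = 1; λ = 6: alg = 2, geom = 1

Step 1 — factor the characteristic polynomial to read off the algebraic multiplicities:
  χ_A(x) = (x - 6)^2*(x - 3)

Step 2 — compute geometric multiplicities via the rank-nullity identity g(λ) = n − rank(A − λI):
  rank(A − (3)·I) = 2, so dim ker(A − (3)·I) = n − 2 = 1
  rank(A − (6)·I) = 2, so dim ker(A − (6)·I) = n − 2 = 1

Summary:
  λ = 3: algebraic multiplicity = 1, geometric multiplicity = 1
  λ = 6: algebraic multiplicity = 2, geometric multiplicity = 1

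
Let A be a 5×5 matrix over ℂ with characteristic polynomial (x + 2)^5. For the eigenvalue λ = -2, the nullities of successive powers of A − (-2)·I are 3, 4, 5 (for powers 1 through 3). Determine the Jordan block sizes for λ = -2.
Block sizes for λ = -2: [3, 1, 1]

From the dimensions of kernels of powers, the number of Jordan blocks of size at least j is d_j − d_{j−1} where d_j = dim ker(N^j) (with d_0 = 0). Computing the differences gives [3, 1, 1].
The number of blocks of size exactly k is (#blocks of size ≥ k) − (#blocks of size ≥ k + 1), so the partition is: 2 block(s) of size 1, 1 block(s) of size 3.
In nonincreasing order the block sizes are [3, 1, 1].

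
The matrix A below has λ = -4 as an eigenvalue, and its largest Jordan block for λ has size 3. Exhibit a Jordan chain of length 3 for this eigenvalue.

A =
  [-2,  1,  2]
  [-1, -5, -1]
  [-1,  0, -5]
A Jordan chain for λ = -4 of length 3:
v_1 = (1, 0, -1)ᵀ
v_2 = (2, -1, -1)ᵀ
v_3 = (1, 0, 0)ᵀ

Let N = A − (-4)·I. We want v_3 with N^3 v_3 = 0 but N^2 v_3 ≠ 0; then v_{j-1} := N · v_j for j = 3, …, 2.

Pick v_3 = (1, 0, 0)ᵀ.
Then v_2 = N · v_3 = (2, -1, -1)ᵀ.
Then v_1 = N · v_2 = (1, 0, -1)ᵀ.

Sanity check: (A − (-4)·I) v_1 = (0, 0, 0)ᵀ = 0. ✓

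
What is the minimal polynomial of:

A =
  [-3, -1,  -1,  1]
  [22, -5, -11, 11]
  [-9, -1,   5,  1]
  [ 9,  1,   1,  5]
x^3 + 4*x^2 - 35*x - 150

The characteristic polynomial is χ_A(x) = (x - 6)^2*(x + 5)^2, so the eigenvalues are known. The minimal polynomial is
  m_A(x) = Π_λ (x − λ)^{k_λ}
where k_λ is the size of the *largest* Jordan block for λ (equivalently, the smallest k with (A − λI)^k v = 0 for every generalised eigenvector v of λ).

  λ = -5: largest Jordan block has size 2, contributing (x + 5)^2
  λ = 6: largest Jordan block has size 1, contributing (x − 6)

So m_A(x) = (x - 6)*(x + 5)^2 = x^3 + 4*x^2 - 35*x - 150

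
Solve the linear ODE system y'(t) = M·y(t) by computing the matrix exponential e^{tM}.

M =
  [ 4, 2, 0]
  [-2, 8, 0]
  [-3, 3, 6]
e^{tM} =
  [-2*t*exp(6*t) + exp(6*t), 2*t*exp(6*t), 0]
  [-2*t*exp(6*t), 2*t*exp(6*t) + exp(6*t), 0]
  [-3*t*exp(6*t), 3*t*exp(6*t), exp(6*t)]

Strategy: write M = P · J · P⁻¹ where J is a Jordan canonical form, so e^{tM} = P · e^{tJ} · P⁻¹, and e^{tJ} can be computed block-by-block.

M has Jordan form
J =
  [6, 1, 0]
  [0, 6, 0]
  [0, 0, 6]
(up to reordering of blocks).

Per-block formulas:
  For a 2×2 Jordan block J_2(6): exp(t · J_2(6)) = e^(6t)·(I + t·N), where N is the 2×2 nilpotent shift.
  For a 1×1 block at λ = 6: exp(t · [6]) = [e^(6t)].

After assembling e^{tJ} and conjugating by P, we get:

e^{tM} =
  [-2*t*exp(6*t) + exp(6*t), 2*t*exp(6*t), 0]
  [-2*t*exp(6*t), 2*t*exp(6*t) + exp(6*t), 0]
  [-3*t*exp(6*t), 3*t*exp(6*t), exp(6*t)]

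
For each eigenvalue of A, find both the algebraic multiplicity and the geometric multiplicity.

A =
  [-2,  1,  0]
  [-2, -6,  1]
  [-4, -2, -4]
λ = -4: alg = 3, geom = 1

Step 1 — factor the characteristic polynomial to read off the algebraic multiplicities:
  χ_A(x) = (x + 4)^3

Step 2 — compute geometric multiplicities via the rank-nullity identity g(λ) = n − rank(A − λI):
  rank(A − (-4)·I) = 2, so dim ker(A − (-4)·I) = n − 2 = 1

Summary:
  λ = -4: algebraic multiplicity = 3, geometric multiplicity = 1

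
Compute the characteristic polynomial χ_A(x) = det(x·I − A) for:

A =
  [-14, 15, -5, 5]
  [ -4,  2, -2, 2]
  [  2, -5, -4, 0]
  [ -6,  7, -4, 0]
x^4 + 16*x^3 + 96*x^2 + 256*x + 256

Expanding det(x·I − A) (e.g. by cofactor expansion or by noting that A is similar to its Jordan form J, which has the same characteristic polynomial as A) gives
  χ_A(x) = x^4 + 16*x^3 + 96*x^2 + 256*x + 256
which factors as (x + 4)^4. The eigenvalues (with algebraic multiplicities) are λ = -4 with multiplicity 4.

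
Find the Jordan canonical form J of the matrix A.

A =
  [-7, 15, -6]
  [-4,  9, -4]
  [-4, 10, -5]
J_2(-1) ⊕ J_1(-1)

The characteristic polynomial is
  det(x·I − A) = x^3 + 3*x^2 + 3*x + 1 = (x + 1)^3

Eigenvalues and multiplicities (the geometric multiplicity of λ is n − rank(A − λI), which equals the number of Jordan blocks for λ):
  λ = -1: algebraic multiplicity = 3, geometric multiplicity = 2

Determining the block sizes for each eigenvalue:
  λ = -1: 2 blocks summing to 3 forces exactly one block of size 2 and the rest size 1 → block sizes [2, 1]

Assembling the blocks gives a Jordan form
J =
  [-1,  1,  0]
  [ 0, -1,  0]
  [ 0,  0, -1]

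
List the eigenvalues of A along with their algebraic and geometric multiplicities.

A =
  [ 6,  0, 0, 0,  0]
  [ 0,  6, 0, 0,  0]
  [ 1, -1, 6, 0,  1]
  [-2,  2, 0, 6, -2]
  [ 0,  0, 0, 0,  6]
λ = 6: alg = 5, geom = 4

Step 1 — factor the characteristic polynomial to read off the algebraic multiplicities:
  χ_A(x) = (x - 6)^5

Step 2 — compute geometric multiplicities via the rank-nullity identity g(λ) = n − rank(A − λI):
  rank(A − (6)·I) = 1, so dim ker(A − (6)·I) = n − 1 = 4

Summary:
  λ = 6: algebraic multiplicity = 5, geometric multiplicity = 4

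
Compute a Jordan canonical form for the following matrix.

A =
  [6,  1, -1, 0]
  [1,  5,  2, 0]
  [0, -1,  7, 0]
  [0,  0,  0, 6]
J_3(6) ⊕ J_1(6)

The characteristic polynomial is
  det(x·I − A) = x^4 - 24*x^3 + 216*x^2 - 864*x + 1296 = (x - 6)^4

Eigenvalues and multiplicities (the geometric multiplicity of λ is n − rank(A − λI), which equals the number of Jordan blocks for λ):
  λ = 6: algebraic multiplicity = 4, geometric multiplicity = 2

Determining the block sizes for each eigenvalue:
  λ = 6: with am = 4 and gm = 2, the partition is not yet determined (e.g. several partitions of 4 into 2 parts exist). Let N = A − (6)·I. Computing rank(N^1) = 2, rank(N^2) = 1, rank(N^3) = 0; the number of blocks of size ≥ j is rank(N^{j−1}) − rank(N^j), giving [2, 1, 1]. So we have 1 block(s) of size 3, 1 block(s) of size 1 → block sizes [3, 1]

Assembling the blocks gives a Jordan form
J =
  [6, 1, 0, 0]
  [0, 6, 1, 0]
  [0, 0, 6, 0]
  [0, 0, 0, 6]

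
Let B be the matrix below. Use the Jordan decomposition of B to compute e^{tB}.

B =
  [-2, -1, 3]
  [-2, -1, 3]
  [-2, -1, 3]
e^{tB} =
  [1 - 2*t, -t, 3*t]
  [-2*t, 1 - t, 3*t]
  [-2*t, -t, 3*t + 1]

Strategy: write B = P · J · P⁻¹ where J is a Jordan canonical form, so e^{tB} = P · e^{tJ} · P⁻¹, and e^{tJ} can be computed block-by-block.

B has Jordan form
J =
  [0, 1, 0]
  [0, 0, 0]
  [0, 0, 0]
(up to reordering of blocks).

Per-block formulas:
  For a 1×1 block at λ = 0: exp(t · [0]) = [e^(0t)].
  For a 2×2 Jordan block J_2(0): exp(t · J_2(0)) = e^(0t)·(I + t·N), where N is the 2×2 nilpotent shift.

After assembling e^{tJ} and conjugating by P, we get:

e^{tB} =
  [1 - 2*t, -t, 3*t]
  [-2*t, 1 - t, 3*t]
  [-2*t, -t, 3*t + 1]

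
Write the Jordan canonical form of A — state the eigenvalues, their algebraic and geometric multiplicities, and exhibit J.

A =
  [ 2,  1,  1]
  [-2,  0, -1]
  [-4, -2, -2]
J_3(0)

The characteristic polynomial is
  det(x·I − A) = x^3

Eigenvalues and multiplicities (the geometric multiplicity of λ is n − rank(A − λI), which equals the number of Jordan blocks for λ):
  λ = 0: algebraic multiplicity = 3, geometric multiplicity = 1

Determining the block sizes for each eigenvalue:
  λ = 0: one block (gm = 1), so the single block has size am = 3 → block sizes [3]

Assembling the blocks gives a Jordan form
J =
  [0, 1, 0]
  [0, 0, 1]
  [0, 0, 0]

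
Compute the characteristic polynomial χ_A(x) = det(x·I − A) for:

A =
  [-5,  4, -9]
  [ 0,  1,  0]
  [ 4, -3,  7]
x^3 - 3*x^2 + 3*x - 1

Expanding det(x·I − A) (e.g. by cofactor expansion or by noting that A is similar to its Jordan form J, which has the same characteristic polynomial as A) gives
  χ_A(x) = x^3 - 3*x^2 + 3*x - 1
which factors as (x - 1)^3. The eigenvalues (with algebraic multiplicities) are λ = 1 with multiplicity 3.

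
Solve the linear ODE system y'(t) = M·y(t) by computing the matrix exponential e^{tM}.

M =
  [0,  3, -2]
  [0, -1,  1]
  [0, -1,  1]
e^{tM} =
  [1, -t^2/2 + 3*t, t^2/2 - 2*t]
  [0, 1 - t, t]
  [0, -t, t + 1]

Strategy: write M = P · J · P⁻¹ where J is a Jordan canonical form, so e^{tM} = P · e^{tJ} · P⁻¹, and e^{tJ} can be computed block-by-block.

M has Jordan form
J =
  [0, 1, 0]
  [0, 0, 1]
  [0, 0, 0]
(up to reordering of blocks).

Per-block formulas:
  For a 3×3 Jordan block J_3(0): exp(t · J_3(0)) = e^(0t)·(I + t·N + (t^2/2)·N^2), where N is the 3×3 nilpotent shift.

After assembling e^{tJ} and conjugating by P, we get:

e^{tM} =
  [1, -t^2/2 + 3*t, t^2/2 - 2*t]
  [0, 1 - t, t]
  [0, -t, t + 1]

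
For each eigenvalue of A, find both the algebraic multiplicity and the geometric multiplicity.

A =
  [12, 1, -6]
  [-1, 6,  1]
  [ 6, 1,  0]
λ = 6: alg = 3, geom = 1

Step 1 — factor the characteristic polynomial to read off the algebraic multiplicities:
  χ_A(x) = (x - 6)^3

Step 2 — compute geometric multiplicities via the rank-nullity identity g(λ) = n − rank(A − λI):
  rank(A − (6)·I) = 2, so dim ker(A − (6)·I) = n − 2 = 1

Summary:
  λ = 6: algebraic multiplicity = 3, geometric multiplicity = 1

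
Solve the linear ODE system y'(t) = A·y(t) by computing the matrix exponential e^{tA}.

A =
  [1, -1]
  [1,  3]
e^{tA} =
  [-t*exp(2*t) + exp(2*t), -t*exp(2*t)]
  [t*exp(2*t), t*exp(2*t) + exp(2*t)]

Strategy: write A = P · J · P⁻¹ where J is a Jordan canonical form, so e^{tA} = P · e^{tJ} · P⁻¹, and e^{tJ} can be computed block-by-block.

A has Jordan form
J =
  [2, 1]
  [0, 2]
(up to reordering of blocks).

Per-block formulas:
  For a 2×2 Jordan block J_2(2): exp(t · J_2(2)) = e^(2t)·(I + t·N), where N is the 2×2 nilpotent shift.

After assembling e^{tJ} and conjugating by P, we get:

e^{tA} =
  [-t*exp(2*t) + exp(2*t), -t*exp(2*t)]
  [t*exp(2*t), t*exp(2*t) + exp(2*t)]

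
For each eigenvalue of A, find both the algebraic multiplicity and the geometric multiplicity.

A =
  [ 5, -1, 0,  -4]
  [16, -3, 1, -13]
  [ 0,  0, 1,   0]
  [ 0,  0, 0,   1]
λ = 1: alg = 4, geom = 2

Step 1 — factor the characteristic polynomial to read off the algebraic multiplicities:
  χ_A(x) = (x - 1)^4

Step 2 — compute geometric multiplicities via the rank-nullity identity g(λ) = n − rank(A − λI):
  rank(A − (1)·I) = 2, so dim ker(A − (1)·I) = n − 2 = 2

Summary:
  λ = 1: algebraic multiplicity = 4, geometric multiplicity = 2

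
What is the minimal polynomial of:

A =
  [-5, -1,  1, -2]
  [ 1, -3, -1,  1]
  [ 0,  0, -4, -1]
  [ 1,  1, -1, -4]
x^3 + 12*x^2 + 48*x + 64

The characteristic polynomial is χ_A(x) = (x + 4)^4, so the eigenvalues are known. The minimal polynomial is
  m_A(x) = Π_λ (x − λ)^{k_λ}
where k_λ is the size of the *largest* Jordan block for λ (equivalently, the smallest k with (A − λI)^k v = 0 for every generalised eigenvector v of λ).

  λ = -4: largest Jordan block has size 3, contributing (x + 4)^3

So m_A(x) = (x + 4)^3 = x^3 + 12*x^2 + 48*x + 64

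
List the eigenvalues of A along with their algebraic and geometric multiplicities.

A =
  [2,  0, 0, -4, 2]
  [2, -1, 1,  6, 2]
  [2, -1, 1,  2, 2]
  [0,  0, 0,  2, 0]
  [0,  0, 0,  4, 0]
λ = 0: alg = 3, geom = 2; λ = 2: alg = 2, geom = 2

Step 1 — factor the characteristic polynomial to read off the algebraic multiplicities:
  χ_A(x) = x^3*(x - 2)^2

Step 2 — compute geometric multiplicities via the rank-nullity identity g(λ) = n − rank(A − λI):
  rank(A − (0)·I) = 3, so dim ker(A − (0)·I) = n − 3 = 2
  rank(A − (2)·I) = 3, so dim ker(A − (2)·I) = n − 3 = 2

Summary:
  λ = 0: algebraic multiplicity = 3, geometric multiplicity = 2
  λ = 2: algebraic multiplicity = 2, geometric multiplicity = 2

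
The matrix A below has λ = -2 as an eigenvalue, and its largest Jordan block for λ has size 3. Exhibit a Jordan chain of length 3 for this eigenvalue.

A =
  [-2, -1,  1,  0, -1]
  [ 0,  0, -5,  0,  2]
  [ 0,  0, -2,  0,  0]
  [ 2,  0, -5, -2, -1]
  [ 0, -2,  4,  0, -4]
A Jordan chain for λ = -2 of length 3:
v_1 = (1, -2, 0, -2, 2)ᵀ
v_2 = (1, -5, 0, -5, 4)ᵀ
v_3 = (0, 0, 1, 0, 0)ᵀ

Let N = A − (-2)·I. We want v_3 with N^3 v_3 = 0 but N^2 v_3 ≠ 0; then v_{j-1} := N · v_j for j = 3, …, 2.

Pick v_3 = (0, 0, 1, 0, 0)ᵀ.
Then v_2 = N · v_3 = (1, -5, 0, -5, 4)ᵀ.
Then v_1 = N · v_2 = (1, -2, 0, -2, 2)ᵀ.

Sanity check: (A − (-2)·I) v_1 = (0, 0, 0, 0, 0)ᵀ = 0. ✓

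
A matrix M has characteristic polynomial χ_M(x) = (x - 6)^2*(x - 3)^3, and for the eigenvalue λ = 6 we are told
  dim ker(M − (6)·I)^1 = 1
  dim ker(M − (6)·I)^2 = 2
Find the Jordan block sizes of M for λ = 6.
Block sizes for λ = 6: [2]

From the dimensions of kernels of powers, the number of Jordan blocks of size at least j is d_j − d_{j−1} where d_j = dim ker(N^j) (with d_0 = 0). Computing the differences gives [1, 1].
The number of blocks of size exactly k is (#blocks of size ≥ k) − (#blocks of size ≥ k + 1), so the partition is: 1 block(s) of size 2.
In nonincreasing order the block sizes are [2].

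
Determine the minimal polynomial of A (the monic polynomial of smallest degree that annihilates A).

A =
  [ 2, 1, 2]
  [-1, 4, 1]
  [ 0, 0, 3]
x^3 - 9*x^2 + 27*x - 27

The characteristic polynomial is χ_A(x) = (x - 3)^3, so the eigenvalues are known. The minimal polynomial is
  m_A(x) = Π_λ (x − λ)^{k_λ}
where k_λ is the size of the *largest* Jordan block for λ (equivalently, the smallest k with (A − λI)^k v = 0 for every generalised eigenvector v of λ).

  λ = 3: largest Jordan block has size 3, contributing (x − 3)^3

So m_A(x) = (x - 3)^3 = x^3 - 9*x^2 + 27*x - 27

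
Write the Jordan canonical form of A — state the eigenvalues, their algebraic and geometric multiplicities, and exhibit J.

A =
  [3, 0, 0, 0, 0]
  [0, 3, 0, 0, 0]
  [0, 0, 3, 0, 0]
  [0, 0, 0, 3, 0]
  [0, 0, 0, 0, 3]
J_1(3) ⊕ J_1(3) ⊕ J_1(3) ⊕ J_1(3) ⊕ J_1(3)

The characteristic polynomial is
  det(x·I − A) = x^5 - 15*x^4 + 90*x^3 - 270*x^2 + 405*x - 243 = (x - 3)^5

Eigenvalues and multiplicities (the geometric multiplicity of λ is n − rank(A − λI), which equals the number of Jordan blocks for λ):
  λ = 3: algebraic multiplicity = 5, geometric multiplicity = 5

Determining the block sizes for each eigenvalue:
  λ = 3: gm = am = 5, so every block has size 1 → block sizes [1, 1, 1, 1, 1]

Assembling the blocks gives a Jordan form
J =
  [3, 0, 0, 0, 0]
  [0, 3, 0, 0, 0]
  [0, 0, 3, 0, 0]
  [0, 0, 0, 3, 0]
  [0, 0, 0, 0, 3]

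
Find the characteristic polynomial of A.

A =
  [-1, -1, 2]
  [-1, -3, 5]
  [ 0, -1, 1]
x^3 + 3*x^2 + 3*x + 1

Expanding det(x·I − A) (e.g. by cofactor expansion or by noting that A is similar to its Jordan form J, which has the same characteristic polynomial as A) gives
  χ_A(x) = x^3 + 3*x^2 + 3*x + 1
which factors as (x + 1)^3. The eigenvalues (with algebraic multiplicities) are λ = -1 with multiplicity 3.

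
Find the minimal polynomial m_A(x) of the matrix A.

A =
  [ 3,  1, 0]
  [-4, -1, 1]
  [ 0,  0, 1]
x^3 - 3*x^2 + 3*x - 1

The characteristic polynomial is χ_A(x) = (x - 1)^3, so the eigenvalues are known. The minimal polynomial is
  m_A(x) = Π_λ (x − λ)^{k_λ}
where k_λ is the size of the *largest* Jordan block for λ (equivalently, the smallest k with (A − λI)^k v = 0 for every generalised eigenvector v of λ).

  λ = 1: largest Jordan block has size 3, contributing (x − 1)^3

So m_A(x) = (x - 1)^3 = x^3 - 3*x^2 + 3*x - 1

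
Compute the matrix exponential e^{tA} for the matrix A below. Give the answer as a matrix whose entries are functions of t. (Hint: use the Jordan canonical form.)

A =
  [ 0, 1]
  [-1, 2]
e^{tA} =
  [-t*exp(t) + exp(t), t*exp(t)]
  [-t*exp(t), t*exp(t) + exp(t)]

Strategy: write A = P · J · P⁻¹ where J is a Jordan canonical form, so e^{tA} = P · e^{tJ} · P⁻¹, and e^{tJ} can be computed block-by-block.

A has Jordan form
J =
  [1, 1]
  [0, 1]
(up to reordering of blocks).

Per-block formulas:
  For a 2×2 Jordan block J_2(1): exp(t · J_2(1)) = e^(1t)·(I + t·N), where N is the 2×2 nilpotent shift.

After assembling e^{tJ} and conjugating by P, we get:

e^{tA} =
  [-t*exp(t) + exp(t), t*exp(t)]
  [-t*exp(t), t*exp(t) + exp(t)]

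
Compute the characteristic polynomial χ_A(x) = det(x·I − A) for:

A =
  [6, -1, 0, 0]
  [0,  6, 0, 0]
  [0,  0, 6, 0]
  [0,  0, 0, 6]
x^4 - 24*x^3 + 216*x^2 - 864*x + 1296

Expanding det(x·I − A) (e.g. by cofactor expansion or by noting that A is similar to its Jordan form J, which has the same characteristic polynomial as A) gives
  χ_A(x) = x^4 - 24*x^3 + 216*x^2 - 864*x + 1296
which factors as (x - 6)^4. The eigenvalues (with algebraic multiplicities) are λ = 6 with multiplicity 4.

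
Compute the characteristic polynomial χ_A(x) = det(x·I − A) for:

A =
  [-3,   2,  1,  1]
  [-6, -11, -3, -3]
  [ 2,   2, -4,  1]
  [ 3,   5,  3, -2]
x^4 + 20*x^3 + 150*x^2 + 500*x + 625

Expanding det(x·I − A) (e.g. by cofactor expansion or by noting that A is similar to its Jordan form J, which has the same characteristic polynomial as A) gives
  χ_A(x) = x^4 + 20*x^3 + 150*x^2 + 500*x + 625
which factors as (x + 5)^4. The eigenvalues (with algebraic multiplicities) are λ = -5 with multiplicity 4.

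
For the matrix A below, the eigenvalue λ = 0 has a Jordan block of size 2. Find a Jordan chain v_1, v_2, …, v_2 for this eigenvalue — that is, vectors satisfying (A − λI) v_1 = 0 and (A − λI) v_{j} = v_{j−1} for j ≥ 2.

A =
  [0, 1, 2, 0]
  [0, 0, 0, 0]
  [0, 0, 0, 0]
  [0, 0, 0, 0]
A Jordan chain for λ = 0 of length 2:
v_1 = (1, 0, 0, 0)ᵀ
v_2 = (0, 1, 0, 0)ᵀ

Let N = A − (0)·I. We want v_2 with N^2 v_2 = 0 but N^1 v_2 ≠ 0; then v_{j-1} := N · v_j for j = 2, …, 2.

Pick v_2 = (0, 1, 0, 0)ᵀ.
Then v_1 = N · v_2 = (1, 0, 0, 0)ᵀ.

Sanity check: (A − (0)·I) v_1 = (0, 0, 0, 0)ᵀ = 0. ✓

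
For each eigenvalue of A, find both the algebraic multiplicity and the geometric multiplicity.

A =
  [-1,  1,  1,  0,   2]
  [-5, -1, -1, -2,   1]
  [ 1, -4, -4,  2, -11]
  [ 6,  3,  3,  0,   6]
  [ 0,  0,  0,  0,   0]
λ = -3: alg = 2, geom = 1; λ = 0: alg = 3, geom = 2

Step 1 — factor the characteristic polynomial to read off the algebraic multiplicities:
  χ_A(x) = x^3*(x + 3)^2

Step 2 — compute geometric multiplicities via the rank-nullity identity g(λ) = n − rank(A − λI):
  rank(A − (-3)·I) = 4, so dim ker(A − (-3)·I) = n − 4 = 1
  rank(A − (0)·I) = 3, so dim ker(A − (0)·I) = n − 3 = 2

Summary:
  λ = -3: algebraic multiplicity = 2, geometric multiplicity = 1
  λ = 0: algebraic multiplicity = 3, geometric multiplicity = 2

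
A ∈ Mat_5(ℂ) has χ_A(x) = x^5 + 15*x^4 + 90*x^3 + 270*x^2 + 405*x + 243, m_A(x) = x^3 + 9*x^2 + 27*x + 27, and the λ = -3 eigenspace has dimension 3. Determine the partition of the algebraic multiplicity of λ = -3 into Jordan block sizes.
Block sizes for λ = -3: [3, 1, 1]

Step 1 — from the characteristic polynomial, algebraic multiplicity of λ = -3 is 5. From dim ker(A − (-3)·I) = 3, there are exactly 3 Jordan blocks for λ = -3.
Step 2 — from the minimal polynomial, the factor (x + 3)^3 tells us the largest block for λ = -3 has size 3.
Step 3 — with total size 5, 3 blocks, and largest block 3, the block sizes (in nonincreasing order) are [3, 1, 1].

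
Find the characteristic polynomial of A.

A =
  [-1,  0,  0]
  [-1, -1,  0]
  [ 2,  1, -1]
x^3 + 3*x^2 + 3*x + 1

Expanding det(x·I − A) (e.g. by cofactor expansion or by noting that A is similar to its Jordan form J, which has the same characteristic polynomial as A) gives
  χ_A(x) = x^3 + 3*x^2 + 3*x + 1
which factors as (x + 1)^3. The eigenvalues (with algebraic multiplicities) are λ = -1 with multiplicity 3.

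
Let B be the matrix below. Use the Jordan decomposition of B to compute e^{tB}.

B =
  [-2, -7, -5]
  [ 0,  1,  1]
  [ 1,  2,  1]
e^{tB} =
  [-t^2/2 - 2*t + 1, -3*t^2/2 - 7*t, -t^2 - 5*t]
  [t^2/2, 3*t^2/2 + t + 1, t^2 + t]
  [-t^2/2 + t, -3*t^2/2 + 2*t, -t^2 + t + 1]

Strategy: write B = P · J · P⁻¹ where J is a Jordan canonical form, so e^{tB} = P · e^{tJ} · P⁻¹, and e^{tJ} can be computed block-by-block.

B has Jordan form
J =
  [0, 1, 0]
  [0, 0, 1]
  [0, 0, 0]
(up to reordering of blocks).

Per-block formulas:
  For a 3×3 Jordan block J_3(0): exp(t · J_3(0)) = e^(0t)·(I + t·N + (t^2/2)·N^2), where N is the 3×3 nilpotent shift.

After assembling e^{tJ} and conjugating by P, we get:

e^{tB} =
  [-t^2/2 - 2*t + 1, -3*t^2/2 - 7*t, -t^2 - 5*t]
  [t^2/2, 3*t^2/2 + t + 1, t^2 + t]
  [-t^2/2 + t, -3*t^2/2 + 2*t, -t^2 + t + 1]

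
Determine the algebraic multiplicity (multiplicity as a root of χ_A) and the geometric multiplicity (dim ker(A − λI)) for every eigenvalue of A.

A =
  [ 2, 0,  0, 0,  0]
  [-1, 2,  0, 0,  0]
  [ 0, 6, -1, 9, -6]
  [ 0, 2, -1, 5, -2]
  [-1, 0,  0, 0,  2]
λ = 2: alg = 5, geom = 3

Step 1 — factor the characteristic polynomial to read off the algebraic multiplicities:
  χ_A(x) = (x - 2)^5

Step 2 — compute geometric multiplicities via the rank-nullity identity g(λ) = n − rank(A − λI):
  rank(A − (2)·I) = 2, so dim ker(A − (2)·I) = n − 2 = 3

Summary:
  λ = 2: algebraic multiplicity = 5, geometric multiplicity = 3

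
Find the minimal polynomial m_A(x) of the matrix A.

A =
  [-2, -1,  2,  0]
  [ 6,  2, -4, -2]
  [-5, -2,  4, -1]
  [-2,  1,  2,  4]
x^2 - 4*x + 4

The characteristic polynomial is χ_A(x) = (x - 2)^4, so the eigenvalues are known. The minimal polynomial is
  m_A(x) = Π_λ (x − λ)^{k_λ}
where k_λ is the size of the *largest* Jordan block for λ (equivalently, the smallest k with (A − λI)^k v = 0 for every generalised eigenvector v of λ).

  λ = 2: largest Jordan block has size 2, contributing (x − 2)^2

So m_A(x) = (x - 2)^2 = x^2 - 4*x + 4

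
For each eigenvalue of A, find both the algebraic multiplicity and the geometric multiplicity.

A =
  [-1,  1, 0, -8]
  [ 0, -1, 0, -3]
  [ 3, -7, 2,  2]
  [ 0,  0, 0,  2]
λ = -1: alg = 2, geom = 1; λ = 2: alg = 2, geom = 2

Step 1 — factor the characteristic polynomial to read off the algebraic multiplicities:
  χ_A(x) = (x - 2)^2*(x + 1)^2

Step 2 — compute geometric multiplicities via the rank-nullity identity g(λ) = n − rank(A − λI):
  rank(A − (-1)·I) = 3, so dim ker(A − (-1)·I) = n − 3 = 1
  rank(A − (2)·I) = 2, so dim ker(A − (2)·I) = n − 2 = 2

Summary:
  λ = -1: algebraic multiplicity = 2, geometric multiplicity = 1
  λ = 2: algebraic multiplicity = 2, geometric multiplicity = 2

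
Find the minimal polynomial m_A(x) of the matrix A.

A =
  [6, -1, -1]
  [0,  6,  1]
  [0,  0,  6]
x^3 - 18*x^2 + 108*x - 216

The characteristic polynomial is χ_A(x) = (x - 6)^3, so the eigenvalues are known. The minimal polynomial is
  m_A(x) = Π_λ (x − λ)^{k_λ}
where k_λ is the size of the *largest* Jordan block for λ (equivalently, the smallest k with (A − λI)^k v = 0 for every generalised eigenvector v of λ).

  λ = 6: largest Jordan block has size 3, contributing (x − 6)^3

So m_A(x) = (x - 6)^3 = x^3 - 18*x^2 + 108*x - 216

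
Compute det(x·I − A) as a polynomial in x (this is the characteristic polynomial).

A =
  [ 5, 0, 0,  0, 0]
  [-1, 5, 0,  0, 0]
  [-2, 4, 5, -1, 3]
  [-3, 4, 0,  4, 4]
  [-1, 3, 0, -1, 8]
x^5 - 27*x^4 + 291*x^3 - 1565*x^2 + 4200*x - 4500

Expanding det(x·I − A) (e.g. by cofactor expansion or by noting that A is similar to its Jordan form J, which has the same characteristic polynomial as A) gives
  χ_A(x) = x^5 - 27*x^4 + 291*x^3 - 1565*x^2 + 4200*x - 4500
which factors as (x - 6)^2*(x - 5)^3. The eigenvalues (with algebraic multiplicities) are λ = 5 with multiplicity 3, λ = 6 with multiplicity 2.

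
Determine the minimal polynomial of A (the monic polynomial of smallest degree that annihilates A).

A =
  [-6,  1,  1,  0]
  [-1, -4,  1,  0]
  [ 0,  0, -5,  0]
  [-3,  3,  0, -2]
x^3 + 12*x^2 + 45*x + 50

The characteristic polynomial is χ_A(x) = (x + 2)*(x + 5)^3, so the eigenvalues are known. The minimal polynomial is
  m_A(x) = Π_λ (x − λ)^{k_λ}
where k_λ is the size of the *largest* Jordan block for λ (equivalently, the smallest k with (A − λI)^k v = 0 for every generalised eigenvector v of λ).

  λ = -5: largest Jordan block has size 2, contributing (x + 5)^2
  λ = -2: largest Jordan block has size 1, contributing (x + 2)

So m_A(x) = (x + 2)*(x + 5)^2 = x^3 + 12*x^2 + 45*x + 50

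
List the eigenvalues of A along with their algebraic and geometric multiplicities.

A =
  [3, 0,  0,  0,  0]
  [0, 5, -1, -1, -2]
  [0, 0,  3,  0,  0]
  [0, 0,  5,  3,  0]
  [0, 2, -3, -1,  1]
λ = 3: alg = 5, geom = 3

Step 1 — factor the characteristic polynomial to read off the algebraic multiplicities:
  χ_A(x) = (x - 3)^5

Step 2 — compute geometric multiplicities via the rank-nullity identity g(λ) = n − rank(A − λI):
  rank(A − (3)·I) = 2, so dim ker(A − (3)·I) = n − 2 = 3

Summary:
  λ = 3: algebraic multiplicity = 5, geometric multiplicity = 3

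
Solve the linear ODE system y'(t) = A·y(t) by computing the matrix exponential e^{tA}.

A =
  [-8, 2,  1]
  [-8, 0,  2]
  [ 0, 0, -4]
e^{tA} =
  [-4*t*exp(-4*t) + exp(-4*t), 2*t*exp(-4*t), t*exp(-4*t)]
  [-8*t*exp(-4*t), 4*t*exp(-4*t) + exp(-4*t), 2*t*exp(-4*t)]
  [0, 0, exp(-4*t)]

Strategy: write A = P · J · P⁻¹ where J is a Jordan canonical form, so e^{tA} = P · e^{tJ} · P⁻¹, and e^{tJ} can be computed block-by-block.

A has Jordan form
J =
  [-4,  1,  0]
  [ 0, -4,  0]
  [ 0,  0, -4]
(up to reordering of blocks).

Per-block formulas:
  For a 1×1 block at λ = -4: exp(t · [-4]) = [e^(-4t)].
  For a 2×2 Jordan block J_2(-4): exp(t · J_2(-4)) = e^(-4t)·(I + t·N), where N is the 2×2 nilpotent shift.

After assembling e^{tJ} and conjugating by P, we get:

e^{tA} =
  [-4*t*exp(-4*t) + exp(-4*t), 2*t*exp(-4*t), t*exp(-4*t)]
  [-8*t*exp(-4*t), 4*t*exp(-4*t) + exp(-4*t), 2*t*exp(-4*t)]
  [0, 0, exp(-4*t)]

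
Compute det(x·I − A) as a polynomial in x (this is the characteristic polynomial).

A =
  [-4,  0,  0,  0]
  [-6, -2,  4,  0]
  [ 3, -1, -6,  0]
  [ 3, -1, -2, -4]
x^4 + 16*x^3 + 96*x^2 + 256*x + 256

Expanding det(x·I − A) (e.g. by cofactor expansion or by noting that A is similar to its Jordan form J, which has the same characteristic polynomial as A) gives
  χ_A(x) = x^4 + 16*x^3 + 96*x^2 + 256*x + 256
which factors as (x + 4)^4. The eigenvalues (with algebraic multiplicities) are λ = -4 with multiplicity 4.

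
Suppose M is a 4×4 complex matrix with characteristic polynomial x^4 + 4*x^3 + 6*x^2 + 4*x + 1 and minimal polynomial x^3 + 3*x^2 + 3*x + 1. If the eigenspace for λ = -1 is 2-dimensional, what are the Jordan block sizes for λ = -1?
Block sizes for λ = -1: [3, 1]

Step 1 — from the characteristic polynomial, algebraic multiplicity of λ = -1 is 4. From dim ker(M − (-1)·I) = 2, there are exactly 2 Jordan blocks for λ = -1.
Step 2 — from the minimal polynomial, the factor (x + 1)^3 tells us the largest block for λ = -1 has size 3.
Step 3 — with total size 4, 2 blocks, and largest block 3, the block sizes (in nonincreasing order) are [3, 1].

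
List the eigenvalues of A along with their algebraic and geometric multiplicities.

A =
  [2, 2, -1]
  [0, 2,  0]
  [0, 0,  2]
λ = 2: alg = 3, geom = 2

Step 1 — factor the characteristic polynomial to read off the algebraic multiplicities:
  χ_A(x) = (x - 2)^3

Step 2 — compute geometric multiplicities via the rank-nullity identity g(λ) = n − rank(A − λI):
  rank(A − (2)·I) = 1, so dim ker(A − (2)·I) = n − 1 = 2

Summary:
  λ = 2: algebraic multiplicity = 3, geometric multiplicity = 2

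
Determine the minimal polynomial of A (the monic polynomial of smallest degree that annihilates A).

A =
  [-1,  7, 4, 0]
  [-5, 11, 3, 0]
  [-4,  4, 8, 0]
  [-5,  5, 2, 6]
x^3 - 18*x^2 + 108*x - 216

The characteristic polynomial is χ_A(x) = (x - 6)^4, so the eigenvalues are known. The minimal polynomial is
  m_A(x) = Π_λ (x − λ)^{k_λ}
where k_λ is the size of the *largest* Jordan block for λ (equivalently, the smallest k with (A − λI)^k v = 0 for every generalised eigenvector v of λ).

  λ = 6: largest Jordan block has size 3, contributing (x − 6)^3

So m_A(x) = (x - 6)^3 = x^3 - 18*x^2 + 108*x - 216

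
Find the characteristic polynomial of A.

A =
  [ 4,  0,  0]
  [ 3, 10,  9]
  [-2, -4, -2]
x^3 - 12*x^2 + 48*x - 64

Expanding det(x·I − A) (e.g. by cofactor expansion or by noting that A is similar to its Jordan form J, which has the same characteristic polynomial as A) gives
  χ_A(x) = x^3 - 12*x^2 + 48*x - 64
which factors as (x - 4)^3. The eigenvalues (with algebraic multiplicities) are λ = 4 with multiplicity 3.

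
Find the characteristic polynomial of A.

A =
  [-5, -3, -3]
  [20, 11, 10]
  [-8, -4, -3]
x^3 - 3*x^2 + 3*x - 1

Expanding det(x·I − A) (e.g. by cofactor expansion or by noting that A is similar to its Jordan form J, which has the same characteristic polynomial as A) gives
  χ_A(x) = x^3 - 3*x^2 + 3*x - 1
which factors as (x - 1)^3. The eigenvalues (with algebraic multiplicities) are λ = 1 with multiplicity 3.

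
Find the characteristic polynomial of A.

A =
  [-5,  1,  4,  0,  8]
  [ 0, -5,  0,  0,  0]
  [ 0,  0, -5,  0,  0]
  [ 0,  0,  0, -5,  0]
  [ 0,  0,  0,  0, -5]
x^5 + 25*x^4 + 250*x^3 + 1250*x^2 + 3125*x + 3125

Expanding det(x·I − A) (e.g. by cofactor expansion or by noting that A is similar to its Jordan form J, which has the same characteristic polynomial as A) gives
  χ_A(x) = x^5 + 25*x^4 + 250*x^3 + 1250*x^2 + 3125*x + 3125
which factors as (x + 5)^5. The eigenvalues (with algebraic multiplicities) are λ = -5 with multiplicity 5.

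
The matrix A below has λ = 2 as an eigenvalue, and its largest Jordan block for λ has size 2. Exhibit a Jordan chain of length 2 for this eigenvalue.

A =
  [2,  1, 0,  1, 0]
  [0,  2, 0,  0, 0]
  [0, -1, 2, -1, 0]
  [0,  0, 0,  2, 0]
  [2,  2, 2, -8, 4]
A Jordan chain for λ = 2 of length 2:
v_1 = (-1, 0, 1, 0, 0)ᵀ
v_2 = (1, -1, 0, 0, 0)ᵀ

Let N = A − (2)·I. We want v_2 with N^2 v_2 = 0 but N^1 v_2 ≠ 0; then v_{j-1} := N · v_j for j = 2, …, 2.

Pick v_2 = (1, -1, 0, 0, 0)ᵀ.
Then v_1 = N · v_2 = (-1, 0, 1, 0, 0)ᵀ.

Sanity check: (A − (2)·I) v_1 = (0, 0, 0, 0, 0)ᵀ = 0. ✓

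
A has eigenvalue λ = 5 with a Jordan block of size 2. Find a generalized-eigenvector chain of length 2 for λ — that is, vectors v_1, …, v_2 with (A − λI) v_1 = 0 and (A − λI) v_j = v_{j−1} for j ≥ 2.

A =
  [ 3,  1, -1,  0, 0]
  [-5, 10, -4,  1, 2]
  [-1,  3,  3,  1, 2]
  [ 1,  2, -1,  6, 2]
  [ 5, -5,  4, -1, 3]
A Jordan chain for λ = 5 of length 2:
v_1 = (-2, -5, -1, 1, 5)ᵀ
v_2 = (1, 0, 0, 0, 0)ᵀ

Let N = A − (5)·I. We want v_2 with N^2 v_2 = 0 but N^1 v_2 ≠ 0; then v_{j-1} := N · v_j for j = 2, …, 2.

Pick v_2 = (1, 0, 0, 0, 0)ᵀ.
Then v_1 = N · v_2 = (-2, -5, -1, 1, 5)ᵀ.

Sanity check: (A − (5)·I) v_1 = (0, 0, 0, 0, 0)ᵀ = 0. ✓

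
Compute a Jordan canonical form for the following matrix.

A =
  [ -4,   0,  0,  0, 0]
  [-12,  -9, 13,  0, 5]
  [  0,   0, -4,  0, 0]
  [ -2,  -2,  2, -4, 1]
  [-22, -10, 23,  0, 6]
J_3(-4) ⊕ J_1(-4) ⊕ J_1(1)

The characteristic polynomial is
  det(x·I − A) = x^5 + 15*x^4 + 80*x^3 + 160*x^2 - 256 = (x - 1)*(x + 4)^4

Eigenvalues and multiplicities (the geometric multiplicity of λ is n − rank(A − λI), which equals the number of Jordan blocks for λ):
  λ = -4: algebraic multiplicity = 4, geometric multiplicity = 2
  λ = 1: algebraic multiplicity = 1, geometric multiplicity = 1

Determining the block sizes for each eigenvalue:
  λ = -4: with am = 4 and gm = 2, the partition is not yet determined (e.g. several partitions of 4 into 2 parts exist). Let N = A − (-4)·I. Computing rank(N^1) = 3, rank(N^2) = 2, rank(N^3) = 1; the number of blocks of size ≥ j is rank(N^{j−1}) − rank(N^j), giving [2, 1, 1]. So we have 1 block(s) of size 3, 1 block(s) of size 1 → block sizes [3, 1]
  λ = 1: one block (gm = 1), so the single block has size am = 1 → block sizes [1]

Assembling the blocks gives a Jordan form
J =
  [-4,  1,  0,  0, 0]
  [ 0, -4,  1,  0, 0]
  [ 0,  0, -4,  0, 0]
  [ 0,  0,  0, -4, 0]
  [ 0,  0,  0,  0, 1]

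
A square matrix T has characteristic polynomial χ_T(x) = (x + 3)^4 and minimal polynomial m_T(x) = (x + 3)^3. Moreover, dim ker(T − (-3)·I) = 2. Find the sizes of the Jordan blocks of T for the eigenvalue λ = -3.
Block sizes for λ = -3: [3, 1]

Step 1 — from the characteristic polynomial, algebraic multiplicity of λ = -3 is 4. From dim ker(T − (-3)·I) = 2, there are exactly 2 Jordan blocks for λ = -3.
Step 2 — from the minimal polynomial, the factor (x + 3)^3 tells us the largest block for λ = -3 has size 3.
Step 3 — with total size 4, 2 blocks, and largest block 3, the block sizes (in nonincreasing order) are [3, 1].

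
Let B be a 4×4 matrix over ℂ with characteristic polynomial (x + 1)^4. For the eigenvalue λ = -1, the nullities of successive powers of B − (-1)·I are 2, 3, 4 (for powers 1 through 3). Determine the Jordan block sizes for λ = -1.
Block sizes for λ = -1: [3, 1]

From the dimensions of kernels of powers, the number of Jordan blocks of size at least j is d_j − d_{j−1} where d_j = dim ker(N^j) (with d_0 = 0). Computing the differences gives [2, 1, 1].
The number of blocks of size exactly k is (#blocks of size ≥ k) − (#blocks of size ≥ k + 1), so the partition is: 1 block(s) of size 1, 1 block(s) of size 3.
In nonincreasing order the block sizes are [3, 1].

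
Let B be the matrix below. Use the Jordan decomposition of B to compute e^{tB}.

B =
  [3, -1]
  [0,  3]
e^{tB} =
  [exp(3*t), -t*exp(3*t)]
  [0, exp(3*t)]

Strategy: write B = P · J · P⁻¹ where J is a Jordan canonical form, so e^{tB} = P · e^{tJ} · P⁻¹, and e^{tJ} can be computed block-by-block.

B has Jordan form
J =
  [3, 1]
  [0, 3]
(up to reordering of blocks).

Per-block formulas:
  For a 2×2 Jordan block J_2(3): exp(t · J_2(3)) = e^(3t)·(I + t·N), where N is the 2×2 nilpotent shift.

After assembling e^{tJ} and conjugating by P, we get:

e^{tB} =
  [exp(3*t), -t*exp(3*t)]
  [0, exp(3*t)]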